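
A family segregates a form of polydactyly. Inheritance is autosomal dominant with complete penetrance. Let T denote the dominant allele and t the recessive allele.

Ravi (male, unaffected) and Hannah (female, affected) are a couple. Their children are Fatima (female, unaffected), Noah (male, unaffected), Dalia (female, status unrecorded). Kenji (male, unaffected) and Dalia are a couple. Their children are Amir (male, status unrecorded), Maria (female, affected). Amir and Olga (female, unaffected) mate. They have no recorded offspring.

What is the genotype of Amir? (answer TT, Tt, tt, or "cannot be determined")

Amir's phenotype is unrecorded, and no parent or child forces a single allele at both positions; consistent genotype assignments exist with Amir as Tt or tt.

cannot be determined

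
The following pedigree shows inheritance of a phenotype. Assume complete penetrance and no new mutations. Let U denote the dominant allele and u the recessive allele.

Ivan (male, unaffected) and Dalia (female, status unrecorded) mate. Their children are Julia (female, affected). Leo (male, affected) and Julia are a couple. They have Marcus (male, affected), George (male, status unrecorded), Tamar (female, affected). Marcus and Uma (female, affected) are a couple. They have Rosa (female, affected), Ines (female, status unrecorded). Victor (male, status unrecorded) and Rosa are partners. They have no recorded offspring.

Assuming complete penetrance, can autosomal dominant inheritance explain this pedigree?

A consistent assignment under autosomal dominant exists: Ivan uu, Dalia UU, Julia Uu, Leo UU, Marcus UU, George UU, Tamar UU, Uma UU, Rosa UU, Ines UU, Victor UU.
In this assignment every recorded phenotype matches its genotype and every non-founder's genotype is obtainable from its parents' genotypes, so the pedigree is consistent.

Yes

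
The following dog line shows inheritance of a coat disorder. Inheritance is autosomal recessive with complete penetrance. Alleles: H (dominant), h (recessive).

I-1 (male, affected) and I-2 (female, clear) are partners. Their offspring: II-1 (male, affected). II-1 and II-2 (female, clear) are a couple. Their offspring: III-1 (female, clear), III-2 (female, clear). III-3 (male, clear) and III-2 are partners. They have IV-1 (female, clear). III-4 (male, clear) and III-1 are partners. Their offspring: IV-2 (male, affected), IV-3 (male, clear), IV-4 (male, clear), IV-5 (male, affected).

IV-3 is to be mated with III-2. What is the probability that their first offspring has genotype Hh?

1/2

III-4 is clear so carries H and passed h to IV-2 (hh), so III-4 is Hh.
III-1 is clear so carries H and received h from II-1 (hh), so III-1 is Hh.
IV-3 is a clear offspring of III-4 (Hh) × III-1 (Hh), whose cross gives 1/4 HH : 1/2 Hh : 1/4 hh; conditioning on being clear, IV-3 is HH with probability 1/3, Hh with probability 2/3.
III-2 is clear so carries H and received h from II-1 (hh), so III-2 is Hh.
Summing over parental genotype combinations, P(offspring has genotype Hh) = 1/3·1/2 + 2/3·1/2 = 1/2.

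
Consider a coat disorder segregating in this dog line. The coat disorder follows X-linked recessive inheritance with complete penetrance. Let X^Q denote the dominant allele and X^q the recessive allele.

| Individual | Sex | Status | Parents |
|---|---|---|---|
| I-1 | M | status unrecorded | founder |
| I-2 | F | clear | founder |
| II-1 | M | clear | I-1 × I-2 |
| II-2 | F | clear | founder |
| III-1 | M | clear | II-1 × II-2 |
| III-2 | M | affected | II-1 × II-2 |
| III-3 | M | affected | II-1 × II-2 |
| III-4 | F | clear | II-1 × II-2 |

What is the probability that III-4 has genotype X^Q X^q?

1/2

II-1 is clear, so II-1 is X^Q Y.
II-2 is clear so carries Q and passed q to III-2 (X^q Y), so II-2 is X^Q X^q.
Their cross gives offspring ratios 1/2 X^Q X^Q : 1/2 X^Q X^q. Conditioning on III-4 being clear, P(X^Q X^q) = 1/2 / 1 = 1/2.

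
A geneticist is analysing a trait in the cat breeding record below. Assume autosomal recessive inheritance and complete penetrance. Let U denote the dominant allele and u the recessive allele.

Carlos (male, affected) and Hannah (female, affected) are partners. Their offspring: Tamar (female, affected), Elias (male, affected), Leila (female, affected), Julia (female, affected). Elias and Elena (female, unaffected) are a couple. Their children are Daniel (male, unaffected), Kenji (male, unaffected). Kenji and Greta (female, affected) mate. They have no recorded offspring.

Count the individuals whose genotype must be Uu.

Obligate heterozygotes: Daniel is unaffected so carries U and received u from Elias (uu), so Daniel is Uu; Kenji is unaffected so carries U and received u from Elias (uu), so Kenji is Uu.
Every other individual is either homozygous by phenotype or has at least one consistent homozygous assignment, so the count is 2.

2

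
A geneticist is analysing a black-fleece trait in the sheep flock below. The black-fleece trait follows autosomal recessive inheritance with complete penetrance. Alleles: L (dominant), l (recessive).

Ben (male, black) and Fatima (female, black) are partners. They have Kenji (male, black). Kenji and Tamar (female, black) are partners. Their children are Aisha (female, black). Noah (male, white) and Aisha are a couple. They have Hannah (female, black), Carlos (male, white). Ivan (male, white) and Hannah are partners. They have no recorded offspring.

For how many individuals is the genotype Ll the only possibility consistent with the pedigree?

2

Obligate heterozygotes: Noah is white so carries L and passed l to Hannah (ll), so Noah is Ll; Carlos is white so carries L and received l from Aisha (ll), so Carlos is Ll.
Every other individual is either homozygous by phenotype or has at least one consistent homozygous assignment, so the count is 2.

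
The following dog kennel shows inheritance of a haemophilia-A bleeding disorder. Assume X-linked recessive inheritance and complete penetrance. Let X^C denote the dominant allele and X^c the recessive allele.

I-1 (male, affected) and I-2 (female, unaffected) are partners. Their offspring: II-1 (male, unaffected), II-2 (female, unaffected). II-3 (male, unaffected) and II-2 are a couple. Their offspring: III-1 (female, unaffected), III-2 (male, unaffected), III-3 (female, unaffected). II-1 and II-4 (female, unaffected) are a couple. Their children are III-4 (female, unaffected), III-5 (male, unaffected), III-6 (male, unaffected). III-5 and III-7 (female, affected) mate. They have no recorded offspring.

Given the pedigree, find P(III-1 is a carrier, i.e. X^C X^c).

II-3 is unaffected, so II-3 is X^C Y.
II-2 is unaffected so carries C and received c from I-1 (X^c Y), so II-2 is X^C X^c.
Their cross gives offspring ratios 1/2 X^C X^C : 1/2 X^C X^c. Conditioning on III-1 being unaffected, P(X^C X^c) = 1/2 / 1 = 1/2.

1/2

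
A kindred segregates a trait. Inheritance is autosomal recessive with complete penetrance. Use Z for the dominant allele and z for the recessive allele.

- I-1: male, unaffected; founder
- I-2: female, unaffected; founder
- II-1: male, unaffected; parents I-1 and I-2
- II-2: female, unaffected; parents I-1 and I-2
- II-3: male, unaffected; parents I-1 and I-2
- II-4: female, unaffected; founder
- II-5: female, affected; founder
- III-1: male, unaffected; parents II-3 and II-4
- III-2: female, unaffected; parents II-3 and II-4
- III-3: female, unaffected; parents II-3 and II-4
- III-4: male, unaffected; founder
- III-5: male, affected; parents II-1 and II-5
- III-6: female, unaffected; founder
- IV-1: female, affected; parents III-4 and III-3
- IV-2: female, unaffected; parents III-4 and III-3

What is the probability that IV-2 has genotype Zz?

2/3

III-4 is unaffected so carries Z and passed z to IV-1 (zz), so III-4 is Zz.
III-3 is unaffected so carries Z and passed z to IV-1 (zz), so III-3 is Zz.
Their cross gives offspring ratios 1/4 ZZ : 1/2 Zz : 1/4 zz. Conditioning on IV-2 being unaffected, P(Zz) = 1/2 / 3/4 = 2/3.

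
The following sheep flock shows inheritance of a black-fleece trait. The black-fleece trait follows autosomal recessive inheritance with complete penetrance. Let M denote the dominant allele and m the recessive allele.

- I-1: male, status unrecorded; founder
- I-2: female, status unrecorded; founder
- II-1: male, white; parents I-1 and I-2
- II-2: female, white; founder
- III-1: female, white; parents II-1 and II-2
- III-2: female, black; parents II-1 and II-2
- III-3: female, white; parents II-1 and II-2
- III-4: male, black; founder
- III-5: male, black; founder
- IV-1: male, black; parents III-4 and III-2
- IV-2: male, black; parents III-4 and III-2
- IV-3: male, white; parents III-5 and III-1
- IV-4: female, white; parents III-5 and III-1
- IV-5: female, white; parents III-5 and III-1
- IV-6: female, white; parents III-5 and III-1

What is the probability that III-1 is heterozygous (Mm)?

II-1 is white so carries M and passed m to III-2 (mm), so II-1 is Mm.
II-2 is white so carries M and passed m to III-2 (mm), so II-2 is Mm.
Their cross gives offspring ratios 1/4 MM : 1/2 Mm : 1/4 mm. Conditioning on III-1 being white, P(Mm) = 1/2 / 3/4 = 2/3 before taking III-1's own offspring into account.
III-5 is black, so III-5 is mm.
Now use III-1's offspring. Probability of each recorded status — white son IV-3: 1/2 if III-1 is Mm, 1 if MM; white daughter IV-4: 1/2 if III-1 is Mm, 1 if MM; white daughter IV-5: 1/2 if III-1 is Mm, 1 if MM; white daughter IV-6: 1/2 if III-1 is Mm, 1 if MM.
Bayes: P(Mm) = 2/3·1/16 / (2/3·1/16 + 1/3·1) = 1/9.

1/9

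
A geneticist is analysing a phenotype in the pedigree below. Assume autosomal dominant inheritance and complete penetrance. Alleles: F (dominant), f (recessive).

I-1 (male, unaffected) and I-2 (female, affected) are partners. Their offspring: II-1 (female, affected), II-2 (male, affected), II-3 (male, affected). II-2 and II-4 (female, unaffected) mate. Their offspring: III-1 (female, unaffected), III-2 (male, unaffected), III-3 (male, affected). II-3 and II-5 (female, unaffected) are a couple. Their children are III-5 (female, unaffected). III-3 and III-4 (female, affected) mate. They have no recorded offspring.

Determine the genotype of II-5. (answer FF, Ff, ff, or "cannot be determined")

ff

II-5 is unaffected, so II-5 is ff.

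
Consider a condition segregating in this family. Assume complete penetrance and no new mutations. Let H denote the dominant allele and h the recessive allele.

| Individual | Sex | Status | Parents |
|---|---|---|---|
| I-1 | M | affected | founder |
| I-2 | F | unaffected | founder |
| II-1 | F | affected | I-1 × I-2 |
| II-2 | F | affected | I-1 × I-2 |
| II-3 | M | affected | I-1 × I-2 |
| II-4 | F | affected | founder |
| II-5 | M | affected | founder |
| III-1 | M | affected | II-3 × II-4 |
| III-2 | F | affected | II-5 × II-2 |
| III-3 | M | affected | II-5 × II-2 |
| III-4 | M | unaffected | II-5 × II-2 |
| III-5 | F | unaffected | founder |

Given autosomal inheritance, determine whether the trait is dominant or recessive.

II-5 and II-2 are both affected yet have an unaffected child III-4. Under a recessive model two affected parents are homozygous and every child would be affected, so the trait cannot be recessive.

dominant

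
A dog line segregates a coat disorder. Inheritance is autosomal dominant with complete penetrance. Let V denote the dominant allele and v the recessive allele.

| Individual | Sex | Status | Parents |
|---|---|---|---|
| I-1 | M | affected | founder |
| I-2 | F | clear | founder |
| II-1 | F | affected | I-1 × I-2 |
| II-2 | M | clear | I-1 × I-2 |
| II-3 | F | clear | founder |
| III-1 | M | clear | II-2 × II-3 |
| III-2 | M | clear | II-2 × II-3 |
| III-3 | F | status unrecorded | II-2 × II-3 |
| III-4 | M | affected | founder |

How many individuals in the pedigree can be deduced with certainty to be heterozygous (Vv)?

2

Obligate heterozygotes: I-1 is affected so carries V and passed v to II-2 (vv), so I-1 is Vv; II-1 is affected so carries V and received v from I-2 (vv), so II-1 is Vv.
Every other individual is either homozygous by phenotype or has at least one consistent homozygous assignment, so the count is 2.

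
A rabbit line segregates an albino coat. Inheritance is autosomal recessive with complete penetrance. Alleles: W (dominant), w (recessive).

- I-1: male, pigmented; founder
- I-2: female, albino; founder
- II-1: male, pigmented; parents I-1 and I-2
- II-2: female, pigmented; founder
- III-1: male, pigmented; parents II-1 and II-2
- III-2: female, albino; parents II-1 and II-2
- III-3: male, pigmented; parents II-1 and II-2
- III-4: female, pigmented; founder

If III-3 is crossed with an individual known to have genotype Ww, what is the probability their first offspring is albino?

1/6

II-1 is pigmented so carries W and received w from I-2 (ww), so II-1 is Ww.
II-2 is pigmented so carries W and passed w to III-2 (ww), so II-2 is Ww.
III-3 is a pigmented offspring of II-1 (Ww) × II-2 (Ww), whose cross gives 1/4 WW : 1/2 Ww : 1/4 ww; conditioning on being pigmented, III-3 is WW with probability 1/3, Ww with probability 2/3.
Summing over parental genotype combinations, P(offspring is albino) = 2/3·1/4 = 1/6.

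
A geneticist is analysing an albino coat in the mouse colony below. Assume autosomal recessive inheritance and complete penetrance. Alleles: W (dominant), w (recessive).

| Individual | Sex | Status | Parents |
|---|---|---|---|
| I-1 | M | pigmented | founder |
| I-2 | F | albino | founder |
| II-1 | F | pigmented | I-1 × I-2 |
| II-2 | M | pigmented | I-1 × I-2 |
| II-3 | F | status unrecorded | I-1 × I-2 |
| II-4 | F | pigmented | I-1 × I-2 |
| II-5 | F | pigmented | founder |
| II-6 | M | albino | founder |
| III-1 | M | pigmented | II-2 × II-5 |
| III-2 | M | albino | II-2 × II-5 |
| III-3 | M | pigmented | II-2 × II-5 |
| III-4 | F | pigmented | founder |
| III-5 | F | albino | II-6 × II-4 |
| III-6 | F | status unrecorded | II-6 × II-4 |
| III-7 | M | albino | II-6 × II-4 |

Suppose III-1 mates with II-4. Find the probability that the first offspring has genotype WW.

II-2 is pigmented so carries W and received w from I-2 (ww), so II-2 is Ww.
II-5 is pigmented so carries W and passed w to III-2 (ww), so II-5 is Ww.
III-1 is a pigmented offspring of II-2 (Ww) × II-5 (Ww), whose cross gives 1/4 WW : 1/2 Ww : 1/4 ww; conditioning on being pigmented, III-1 is WW with probability 1/3, Ww with probability 2/3.
II-4 is pigmented so carries W and received w from I-2 (ww), so II-4 is Ww.
Summing over parental genotype combinations, P(offspring has genotype WW) = 1/3·1/2 + 2/3·1/4 = 1/3.

1/3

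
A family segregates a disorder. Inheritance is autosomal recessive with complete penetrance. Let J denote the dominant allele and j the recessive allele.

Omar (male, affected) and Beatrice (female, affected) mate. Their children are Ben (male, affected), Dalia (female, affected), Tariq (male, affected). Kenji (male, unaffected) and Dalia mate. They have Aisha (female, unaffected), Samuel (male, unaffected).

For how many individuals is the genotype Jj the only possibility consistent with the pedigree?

Obligate heterozygotes: Aisha is unaffected so carries J and received j from Dalia (jj), so Aisha is Jj; Samuel is unaffected so carries J and received j from Dalia (jj), so Samuel is Jj.
Every other individual is either homozygous by phenotype or has at least one consistent homozygous assignment, so the count is 2.

2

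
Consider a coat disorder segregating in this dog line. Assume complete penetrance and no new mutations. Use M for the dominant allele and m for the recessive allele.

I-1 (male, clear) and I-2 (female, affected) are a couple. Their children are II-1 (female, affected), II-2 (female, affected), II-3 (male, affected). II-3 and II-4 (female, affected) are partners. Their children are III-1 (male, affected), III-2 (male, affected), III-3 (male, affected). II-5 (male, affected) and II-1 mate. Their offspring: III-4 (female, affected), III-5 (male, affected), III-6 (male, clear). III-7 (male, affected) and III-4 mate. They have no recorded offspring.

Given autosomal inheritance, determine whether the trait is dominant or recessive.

II-5 and II-1 are both affected yet have a clear child III-6. Under a recessive model two affected parents are homozygous and every child would be affected, so the trait cannot be recessive.

dominant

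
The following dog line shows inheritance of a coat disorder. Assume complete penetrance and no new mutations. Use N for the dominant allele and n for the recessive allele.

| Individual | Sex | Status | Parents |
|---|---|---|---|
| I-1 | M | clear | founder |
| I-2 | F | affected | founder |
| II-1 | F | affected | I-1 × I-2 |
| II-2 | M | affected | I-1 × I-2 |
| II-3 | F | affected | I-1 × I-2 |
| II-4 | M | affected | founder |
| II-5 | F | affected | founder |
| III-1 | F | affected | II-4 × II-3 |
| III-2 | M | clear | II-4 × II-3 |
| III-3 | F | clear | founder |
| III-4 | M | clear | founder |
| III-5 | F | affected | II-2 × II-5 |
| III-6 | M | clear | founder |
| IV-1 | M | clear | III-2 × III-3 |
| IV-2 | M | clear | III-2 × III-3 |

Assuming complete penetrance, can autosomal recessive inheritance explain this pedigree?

Under autosomal recessive, III-2 (clear, male) cannot arise from II-4 (affected) × II-3 (affected).

No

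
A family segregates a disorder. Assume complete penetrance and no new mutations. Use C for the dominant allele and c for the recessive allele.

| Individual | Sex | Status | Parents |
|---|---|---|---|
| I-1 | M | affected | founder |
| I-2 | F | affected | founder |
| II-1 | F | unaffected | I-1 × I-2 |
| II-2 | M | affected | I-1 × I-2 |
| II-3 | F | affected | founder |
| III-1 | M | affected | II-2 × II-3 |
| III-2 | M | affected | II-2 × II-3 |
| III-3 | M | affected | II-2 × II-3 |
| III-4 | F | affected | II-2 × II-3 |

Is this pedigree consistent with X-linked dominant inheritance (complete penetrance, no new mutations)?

Under X-linked dominant, II-1 (unaffected, female) cannot arise from I-1 (affected) × I-2 (affected).

No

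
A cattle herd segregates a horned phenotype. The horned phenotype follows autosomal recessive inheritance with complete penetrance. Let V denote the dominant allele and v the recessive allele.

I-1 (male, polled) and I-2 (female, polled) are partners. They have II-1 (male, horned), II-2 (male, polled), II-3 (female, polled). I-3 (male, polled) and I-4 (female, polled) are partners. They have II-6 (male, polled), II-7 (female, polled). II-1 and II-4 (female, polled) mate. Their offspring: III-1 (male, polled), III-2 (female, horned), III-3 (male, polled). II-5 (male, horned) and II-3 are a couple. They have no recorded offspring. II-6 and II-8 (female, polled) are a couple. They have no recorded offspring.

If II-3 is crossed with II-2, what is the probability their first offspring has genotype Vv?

I-1 is polled so carries V and passed v to II-1 (vv), so I-1 is Vv.
I-2 is polled so carries V and passed v to II-1 (vv), so I-2 is Vv.
II-3 is a polled offspring of I-1 (Vv) × I-2 (Vv), whose cross gives 1/4 VV : 1/2 Vv : 1/4 vv; conditioning on being polled, II-3 is VV with probability 1/3, Vv with probability 2/3.
II-2 is a polled offspring of I-1 (Vv) × I-2 (Vv), whose cross gives 1/4 VV : 1/2 Vv : 1/4 vv; conditioning on being polled, II-2 is VV with probability 1/3, Vv with probability 2/3.
Summing over parental genotype combinations, P(offspring has genotype Vv) = 2/9·1/2 + 2/9·1/2 + 4/9·1/2 = 4/9.

4/9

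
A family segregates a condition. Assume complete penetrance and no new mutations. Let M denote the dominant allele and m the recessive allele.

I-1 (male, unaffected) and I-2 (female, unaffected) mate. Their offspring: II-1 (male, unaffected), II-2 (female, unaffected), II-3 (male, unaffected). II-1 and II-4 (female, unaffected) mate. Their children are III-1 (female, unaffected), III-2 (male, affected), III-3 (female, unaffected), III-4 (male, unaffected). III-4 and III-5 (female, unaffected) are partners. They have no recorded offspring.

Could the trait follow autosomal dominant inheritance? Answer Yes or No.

No

Under autosomal dominant, III-2 (affected, male) cannot arise from II-1 (unaffected) × II-4 (unaffected).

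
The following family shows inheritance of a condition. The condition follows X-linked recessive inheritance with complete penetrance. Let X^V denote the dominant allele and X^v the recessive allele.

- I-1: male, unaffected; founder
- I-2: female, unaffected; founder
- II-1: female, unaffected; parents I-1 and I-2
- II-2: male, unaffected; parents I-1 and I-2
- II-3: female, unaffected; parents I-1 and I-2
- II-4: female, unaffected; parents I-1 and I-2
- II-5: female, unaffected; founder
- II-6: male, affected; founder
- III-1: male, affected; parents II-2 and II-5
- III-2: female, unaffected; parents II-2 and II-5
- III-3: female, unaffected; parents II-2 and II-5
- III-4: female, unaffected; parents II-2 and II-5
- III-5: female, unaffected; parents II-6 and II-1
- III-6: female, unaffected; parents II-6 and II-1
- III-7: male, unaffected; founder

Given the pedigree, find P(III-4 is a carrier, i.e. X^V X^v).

II-2 is unaffected, so II-2 is X^V Y.
II-5 is unaffected so carries V and passed v to III-1 (X^v Y), so II-5 is X^V X^v.
Their cross gives offspring ratios 1/2 X^V X^V : 1/2 X^V X^v. Conditioning on III-4 being unaffected, P(X^V X^v) = 1/2 / 1 = 1/2.

1/2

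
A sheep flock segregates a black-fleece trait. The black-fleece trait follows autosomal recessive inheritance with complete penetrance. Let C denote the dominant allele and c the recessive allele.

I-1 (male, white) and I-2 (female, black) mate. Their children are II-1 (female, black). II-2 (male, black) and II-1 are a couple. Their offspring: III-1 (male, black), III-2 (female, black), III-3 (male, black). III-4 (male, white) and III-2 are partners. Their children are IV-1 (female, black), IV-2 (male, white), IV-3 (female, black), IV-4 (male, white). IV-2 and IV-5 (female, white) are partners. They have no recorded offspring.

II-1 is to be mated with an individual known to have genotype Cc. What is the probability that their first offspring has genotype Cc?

II-1 is black, so II-1 is cc.
The cross gives 1/2 Cc : 1/2 cc, so P(offspring has genotype Cc) = 1/2.

1/2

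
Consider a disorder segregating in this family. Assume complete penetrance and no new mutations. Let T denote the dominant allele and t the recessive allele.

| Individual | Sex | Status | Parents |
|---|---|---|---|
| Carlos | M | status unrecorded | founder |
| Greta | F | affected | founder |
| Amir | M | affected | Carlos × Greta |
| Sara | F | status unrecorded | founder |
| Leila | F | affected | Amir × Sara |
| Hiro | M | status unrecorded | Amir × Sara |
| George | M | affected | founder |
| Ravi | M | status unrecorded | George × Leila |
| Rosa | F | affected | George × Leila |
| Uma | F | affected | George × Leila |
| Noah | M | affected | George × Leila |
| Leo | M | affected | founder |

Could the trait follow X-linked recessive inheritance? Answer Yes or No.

A consistent assignment under X-linked recessive exists: Carlos X^T Y, Greta X^t X^t, Amir X^t Y, Sara X^T X^t, Leila X^t X^t, Hiro X^T Y, George X^t Y, Ravi X^t Y, Rosa X^t X^t, Uma X^t X^t, Noah X^t Y, Leo X^t Y.
In this assignment every recorded phenotype matches its genotype and every non-founder's genotype is obtainable from its parents' genotypes, so the pedigree is consistent.

Yes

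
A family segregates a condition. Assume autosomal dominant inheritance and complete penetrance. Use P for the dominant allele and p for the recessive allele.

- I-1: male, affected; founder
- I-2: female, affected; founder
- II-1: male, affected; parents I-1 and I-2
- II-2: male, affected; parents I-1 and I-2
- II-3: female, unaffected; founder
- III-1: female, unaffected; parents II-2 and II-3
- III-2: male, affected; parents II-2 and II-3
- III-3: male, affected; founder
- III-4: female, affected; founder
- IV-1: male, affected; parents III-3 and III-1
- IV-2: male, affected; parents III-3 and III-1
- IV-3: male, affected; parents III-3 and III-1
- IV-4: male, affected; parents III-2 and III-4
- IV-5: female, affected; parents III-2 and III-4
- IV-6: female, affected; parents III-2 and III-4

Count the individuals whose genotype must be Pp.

Obligate heterozygotes: II-2 is affected so carries P and passed p to III-1 (pp), so II-2 is Pp; III-2 is affected so carries P and received p from II-3 (pp), so III-2 is Pp; IV-1 is affected so carries P and received p from III-1 (pp), so IV-1 is Pp; IV-2 is affected so carries P and received p from III-1 (pp), so IV-2 is Pp; IV-3 is affected so carries P and received p from III-1 (pp), so IV-3 is Pp.
Every other individual is either homozygous by phenotype or has at least one consistent homozygous assignment, so the count is 5.

5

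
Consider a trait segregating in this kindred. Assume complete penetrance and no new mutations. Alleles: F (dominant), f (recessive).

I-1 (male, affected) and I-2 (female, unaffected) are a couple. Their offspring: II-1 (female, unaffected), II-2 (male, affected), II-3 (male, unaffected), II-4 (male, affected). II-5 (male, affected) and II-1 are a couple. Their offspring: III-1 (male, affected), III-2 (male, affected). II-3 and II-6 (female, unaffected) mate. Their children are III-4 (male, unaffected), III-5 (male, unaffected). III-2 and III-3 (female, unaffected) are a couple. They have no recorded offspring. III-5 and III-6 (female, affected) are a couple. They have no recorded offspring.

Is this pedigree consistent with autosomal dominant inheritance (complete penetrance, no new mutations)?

Yes

A consistent assignment under autosomal dominant exists: I-1 Ff, I-2 ff, II-1 ff, II-2 Ff, II-3 ff, II-4 Ff, II-5 FF, II-6 ff, III-1 Ff, III-2 Ff, III-3 ff, III-4 ff, III-5 ff, III-6 FF.
In this assignment every recorded phenotype matches its genotype and every non-founder's genotype is obtainable from its parents' genotypes, so the pedigree is consistent.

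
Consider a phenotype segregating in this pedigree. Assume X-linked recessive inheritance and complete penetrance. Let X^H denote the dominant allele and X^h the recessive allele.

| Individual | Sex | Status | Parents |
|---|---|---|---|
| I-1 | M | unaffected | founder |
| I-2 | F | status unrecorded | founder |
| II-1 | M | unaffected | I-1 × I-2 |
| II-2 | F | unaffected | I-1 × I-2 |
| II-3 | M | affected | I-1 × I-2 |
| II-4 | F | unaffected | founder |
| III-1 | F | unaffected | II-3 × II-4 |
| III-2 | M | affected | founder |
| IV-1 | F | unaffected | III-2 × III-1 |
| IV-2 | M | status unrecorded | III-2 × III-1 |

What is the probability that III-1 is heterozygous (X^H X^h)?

III-1 is unaffected so carries H and received h from II-3 (X^h Y), so III-1 is X^H X^h, giving P(X^H X^h) = 1.

1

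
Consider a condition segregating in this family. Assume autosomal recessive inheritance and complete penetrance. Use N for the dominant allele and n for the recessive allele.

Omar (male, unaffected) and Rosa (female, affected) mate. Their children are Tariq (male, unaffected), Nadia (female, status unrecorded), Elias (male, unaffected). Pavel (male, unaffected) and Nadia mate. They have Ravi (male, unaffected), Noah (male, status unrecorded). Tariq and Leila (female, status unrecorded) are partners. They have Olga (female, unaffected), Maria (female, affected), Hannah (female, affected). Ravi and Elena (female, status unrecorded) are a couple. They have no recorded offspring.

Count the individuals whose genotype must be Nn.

Obligate heterozygotes: Tariq is unaffected so carries N and received n from Rosa (nn), so Tariq is Nn; Elias is unaffected so carries N and received n from Rosa (nn), so Elias is Nn.
Every other individual is either homozygous by phenotype or has at least one consistent homozygous assignment, so the count is 2.

2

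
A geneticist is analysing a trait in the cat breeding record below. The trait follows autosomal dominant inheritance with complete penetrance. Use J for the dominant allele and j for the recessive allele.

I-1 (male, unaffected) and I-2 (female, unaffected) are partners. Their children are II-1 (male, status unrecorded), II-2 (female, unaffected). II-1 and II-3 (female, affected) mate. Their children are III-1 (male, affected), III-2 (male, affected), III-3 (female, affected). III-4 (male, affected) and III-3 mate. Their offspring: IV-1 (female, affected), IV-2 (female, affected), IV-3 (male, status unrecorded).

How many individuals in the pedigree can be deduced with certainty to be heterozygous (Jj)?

Obligate heterozygotes: III-1 is affected so carries J and received j from II-1 (jj), so III-1 is Jj; III-2 is affected so carries J and received j from II-1 (jj), so III-2 is Jj; III-3 is affected so carries J and received j from II-1 (jj), so III-3 is Jj.
Every other individual is either homozygous by phenotype or has at least one consistent homozygous assignment, so the count is 3.

3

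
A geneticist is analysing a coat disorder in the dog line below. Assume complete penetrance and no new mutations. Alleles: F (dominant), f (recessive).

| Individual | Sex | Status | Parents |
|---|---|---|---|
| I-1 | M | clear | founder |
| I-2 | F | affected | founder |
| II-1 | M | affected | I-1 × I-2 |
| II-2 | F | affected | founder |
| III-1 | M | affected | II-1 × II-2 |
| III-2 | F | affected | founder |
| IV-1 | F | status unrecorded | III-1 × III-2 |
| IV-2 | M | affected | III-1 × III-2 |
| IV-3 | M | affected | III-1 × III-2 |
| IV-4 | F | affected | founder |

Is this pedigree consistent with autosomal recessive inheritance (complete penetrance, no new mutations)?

Yes

A consistent assignment under autosomal recessive exists: I-1 Ff, I-2 ff, II-1 ff, II-2 ff, III-1 ff, III-2 ff, IV-1 ff, IV-2 ff, IV-3 ff, IV-4 ff.
In this assignment every recorded phenotype matches its genotype and every non-founder's genotype is obtainable from its parents' genotypes, so the pedigree is consistent.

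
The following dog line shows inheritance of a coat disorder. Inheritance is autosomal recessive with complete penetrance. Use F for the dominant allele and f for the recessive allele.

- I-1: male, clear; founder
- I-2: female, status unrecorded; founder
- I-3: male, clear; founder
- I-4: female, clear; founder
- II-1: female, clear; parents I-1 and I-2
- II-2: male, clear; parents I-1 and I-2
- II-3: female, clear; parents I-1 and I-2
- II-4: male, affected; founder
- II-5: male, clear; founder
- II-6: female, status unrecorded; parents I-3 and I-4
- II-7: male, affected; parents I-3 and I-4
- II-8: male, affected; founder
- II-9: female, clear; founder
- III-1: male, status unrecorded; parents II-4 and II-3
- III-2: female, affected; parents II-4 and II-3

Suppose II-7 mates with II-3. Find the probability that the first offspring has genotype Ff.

1/2

II-7 is affected, so II-7 is ff.
II-3 is clear so carries F and passed f to III-2 (ff), so II-3 is Ff.
The cross gives 1/2 Ff : 1/2 ff, so P(offspring has genotype Ff) = 1/2.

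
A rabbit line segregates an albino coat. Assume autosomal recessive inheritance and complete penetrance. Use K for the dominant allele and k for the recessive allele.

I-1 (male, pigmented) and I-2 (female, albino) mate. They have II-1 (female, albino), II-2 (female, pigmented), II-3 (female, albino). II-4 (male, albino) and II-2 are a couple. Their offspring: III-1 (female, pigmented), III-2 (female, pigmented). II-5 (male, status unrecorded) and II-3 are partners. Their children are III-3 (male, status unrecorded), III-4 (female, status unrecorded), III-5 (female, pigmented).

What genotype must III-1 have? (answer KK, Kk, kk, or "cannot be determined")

Kk

From phenotype alone, III-1 is KK or Kk.
III-1 is pigmented so carries K and received k from II-4 (kk), so III-1 is Kk.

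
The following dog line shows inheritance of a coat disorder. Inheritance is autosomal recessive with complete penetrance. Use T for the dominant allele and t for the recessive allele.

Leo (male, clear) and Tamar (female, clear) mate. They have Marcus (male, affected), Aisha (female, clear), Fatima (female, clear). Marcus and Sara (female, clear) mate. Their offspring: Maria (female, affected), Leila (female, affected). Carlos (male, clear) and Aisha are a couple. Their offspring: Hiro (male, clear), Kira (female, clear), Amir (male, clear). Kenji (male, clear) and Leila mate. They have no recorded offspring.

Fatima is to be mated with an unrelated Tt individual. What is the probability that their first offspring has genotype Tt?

1/2

Leo is clear so carries T and passed t to Marcus (tt), so Leo is Tt.
Tamar is clear so carries T and passed t to Marcus (tt), so Tamar is Tt.
Fatima is a clear offspring of Leo (Tt) × Tamar (Tt), whose cross gives 1/4 TT : 1/2 Tt : 1/4 tt; conditioning on being clear, Fatima is TT with probability 1/3, Tt with probability 2/3.
Summing over parental genotype combinations, P(offspring has genotype Tt) = 1/3·1/2 + 2/3·1/2 = 1/2.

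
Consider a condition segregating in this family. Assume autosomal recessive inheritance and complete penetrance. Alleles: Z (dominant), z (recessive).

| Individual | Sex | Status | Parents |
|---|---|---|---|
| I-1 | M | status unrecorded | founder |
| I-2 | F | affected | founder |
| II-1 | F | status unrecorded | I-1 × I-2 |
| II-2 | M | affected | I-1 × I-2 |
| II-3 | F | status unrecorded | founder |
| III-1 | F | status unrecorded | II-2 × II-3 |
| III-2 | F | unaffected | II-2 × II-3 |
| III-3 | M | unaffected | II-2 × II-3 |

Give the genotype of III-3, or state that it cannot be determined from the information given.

Zz

From phenotype alone, III-3 is ZZ or Zz.
III-3 is unaffected so carries Z and received z from II-2 (zz), so III-3 is Zz.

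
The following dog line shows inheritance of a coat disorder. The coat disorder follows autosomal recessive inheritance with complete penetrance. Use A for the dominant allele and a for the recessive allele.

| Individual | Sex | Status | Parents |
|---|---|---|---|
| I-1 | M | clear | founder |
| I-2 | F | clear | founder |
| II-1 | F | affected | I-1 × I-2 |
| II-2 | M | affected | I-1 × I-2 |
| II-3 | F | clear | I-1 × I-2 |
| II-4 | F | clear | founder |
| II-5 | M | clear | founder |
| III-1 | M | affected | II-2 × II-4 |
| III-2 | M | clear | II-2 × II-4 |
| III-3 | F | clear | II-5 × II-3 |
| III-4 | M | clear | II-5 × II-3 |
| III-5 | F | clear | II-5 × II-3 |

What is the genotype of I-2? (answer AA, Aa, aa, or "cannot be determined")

From phenotype alone, I-2 is AA or Aa.
I-2 is clear so carries A and passed a to II-1 (aa), so I-2 is Aa.

Aa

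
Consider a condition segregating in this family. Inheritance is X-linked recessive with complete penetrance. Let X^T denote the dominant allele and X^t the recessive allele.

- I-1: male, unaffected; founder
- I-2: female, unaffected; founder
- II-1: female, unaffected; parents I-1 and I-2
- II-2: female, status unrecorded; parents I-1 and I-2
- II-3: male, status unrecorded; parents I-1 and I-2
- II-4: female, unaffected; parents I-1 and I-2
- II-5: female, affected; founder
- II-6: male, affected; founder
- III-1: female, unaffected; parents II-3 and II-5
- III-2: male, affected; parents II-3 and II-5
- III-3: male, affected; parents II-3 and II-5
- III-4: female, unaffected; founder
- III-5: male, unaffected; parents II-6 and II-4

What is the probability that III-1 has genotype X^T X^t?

1

III-1 is unaffected so carries T and received t from II-5 (X^t X^t), so III-1 is X^T X^t, giving P(X^T X^t) = 1.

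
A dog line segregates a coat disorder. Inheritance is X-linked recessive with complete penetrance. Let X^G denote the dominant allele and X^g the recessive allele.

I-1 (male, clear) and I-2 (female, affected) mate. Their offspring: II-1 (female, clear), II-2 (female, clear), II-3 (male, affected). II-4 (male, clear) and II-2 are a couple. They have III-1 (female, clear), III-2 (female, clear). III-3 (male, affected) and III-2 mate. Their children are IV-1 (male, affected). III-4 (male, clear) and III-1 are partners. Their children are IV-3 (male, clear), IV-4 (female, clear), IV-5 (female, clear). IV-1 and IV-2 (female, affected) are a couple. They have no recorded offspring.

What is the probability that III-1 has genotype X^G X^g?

1/3

II-4 is clear, so II-4 is X^G Y.
II-2 is clear so carries G and received g from I-2 (X^g X^g), so II-2 is X^G X^g.
Their cross gives offspring ratios 1/2 X^G X^G : 1/2 X^G X^g. Conditioning on III-1 being clear, P(X^G X^g) = 1/2 / 1 = 1/2 before taking III-1's own offspring into account.
III-4 is clear, so III-4 is X^G Y.
Now use III-1's offspring. Probability of each recorded status — clear son IV-3: 1/2 if III-1 is X^G X^g, 1 if X^G X^G. (IV-4, IV-5: equally likely either way, so uninformative.)
Bayes: P(X^G X^g) = 1/2·1/2 / (1/2·1/2 + 1/2·1) = 1/3.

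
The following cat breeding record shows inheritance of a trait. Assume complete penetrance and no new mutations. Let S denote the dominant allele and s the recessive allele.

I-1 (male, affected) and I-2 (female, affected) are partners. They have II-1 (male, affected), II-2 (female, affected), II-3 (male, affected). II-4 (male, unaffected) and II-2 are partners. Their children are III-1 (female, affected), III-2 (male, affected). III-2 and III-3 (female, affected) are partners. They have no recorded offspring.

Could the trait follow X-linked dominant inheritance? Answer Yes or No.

A consistent assignment under X-linked dominant exists: I-1 X^S Y, I-2 X^S X^S, II-1 X^S Y, II-2 X^S X^S, II-3 X^S Y, II-4 X^s Y, III-1 X^S X^s, III-2 X^S Y, III-3 X^S X^S.
In this assignment every recorded phenotype matches its genotype and every non-founder's genotype is obtainable from its parents' genotypes, so the pedigree is consistent.

Yes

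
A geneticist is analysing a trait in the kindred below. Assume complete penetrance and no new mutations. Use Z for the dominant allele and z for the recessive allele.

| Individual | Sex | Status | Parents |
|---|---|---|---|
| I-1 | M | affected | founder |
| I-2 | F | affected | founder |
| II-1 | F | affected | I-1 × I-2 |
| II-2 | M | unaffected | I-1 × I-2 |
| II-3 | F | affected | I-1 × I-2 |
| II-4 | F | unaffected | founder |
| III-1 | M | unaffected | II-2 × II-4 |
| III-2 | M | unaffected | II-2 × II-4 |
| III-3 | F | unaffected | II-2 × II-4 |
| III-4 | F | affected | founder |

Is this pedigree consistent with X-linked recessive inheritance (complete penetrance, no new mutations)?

No

Under X-linked recessive, II-2 (unaffected, male) cannot arise from I-1 (affected) × I-2 (affected).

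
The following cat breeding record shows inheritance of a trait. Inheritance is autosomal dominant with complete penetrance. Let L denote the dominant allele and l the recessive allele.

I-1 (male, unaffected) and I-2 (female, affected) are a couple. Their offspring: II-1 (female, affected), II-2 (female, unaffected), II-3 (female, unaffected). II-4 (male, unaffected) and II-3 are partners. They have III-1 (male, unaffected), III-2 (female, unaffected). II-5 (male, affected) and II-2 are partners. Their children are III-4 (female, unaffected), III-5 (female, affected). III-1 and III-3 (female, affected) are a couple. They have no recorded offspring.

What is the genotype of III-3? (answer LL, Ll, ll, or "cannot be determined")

cannot be determined

III-3's phenotype allows LL or Ll, and no parent or child forces a single allele at both positions; consistent genotype assignments exist with III-3 as LL or Ll.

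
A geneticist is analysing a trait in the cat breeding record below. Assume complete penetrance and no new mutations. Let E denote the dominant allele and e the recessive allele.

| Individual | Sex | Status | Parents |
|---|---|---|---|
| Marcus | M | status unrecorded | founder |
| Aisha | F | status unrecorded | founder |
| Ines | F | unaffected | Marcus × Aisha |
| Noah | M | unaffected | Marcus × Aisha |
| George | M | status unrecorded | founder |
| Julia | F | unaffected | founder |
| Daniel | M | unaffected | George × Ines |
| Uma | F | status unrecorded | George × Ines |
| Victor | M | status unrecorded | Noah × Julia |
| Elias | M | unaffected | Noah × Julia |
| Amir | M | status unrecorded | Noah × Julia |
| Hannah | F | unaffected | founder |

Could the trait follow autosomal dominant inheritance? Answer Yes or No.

A consistent assignment under autosomal dominant exists: Marcus Ee, Aisha Ee, Ines ee, Noah ee, George Ee, Julia ee, Daniel ee, Uma Ee, Victor ee, Elias ee, Amir ee, Hannah ee.
In this assignment every recorded phenotype matches its genotype and every non-founder's genotype is obtainable from its parents' genotypes, so the pedigree is consistent.

Yes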